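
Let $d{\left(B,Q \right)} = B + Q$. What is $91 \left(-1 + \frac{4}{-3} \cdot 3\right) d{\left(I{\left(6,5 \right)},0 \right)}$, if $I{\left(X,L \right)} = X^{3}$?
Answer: $-98280$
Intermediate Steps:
$91 \left(-1 + \frac{4}{-3} \cdot 3\right) d{\left(I{\left(6,5 \right)},0 \right)} = 91 \left(-1 + \frac{4}{-3} \cdot 3\right) \left(6^{3} + 0\right) = 91 \left(-1 + 4 \left(- \frac{1}{3}\right) 3\right) \left(216 + 0\right) = 91 \left(-1 - 4\right) 216 = 91 \left(\left(-5\right) 216\right) = 91 \left(-1080\right) = -98280$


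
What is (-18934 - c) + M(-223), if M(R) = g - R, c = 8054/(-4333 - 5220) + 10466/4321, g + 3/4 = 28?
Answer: -3085210390511/165114052 ≈ -18685.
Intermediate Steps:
g = 109/4 (g = -¾ + 28 = 109/4 ≈ 27.250)
c = 65180364/41278513 (c = 8054/(-9553) + 10466*(1/4321) = 8054*(-1/9553) + 10466/4321 = -8054/9553 + 10466/4321 = 65180364/41278513 ≈ 1.5790)
M(R) = 109/4 - R
(-18934 - c) + M(-223) = (-18934 - 1*65180364/41278513) + (109/4 - 1*(-223)) = (-18934 - 65180364/41278513) + (109/4 + 223) = -781632545506/41278513 + 1001/4 = -3085210390511/165114052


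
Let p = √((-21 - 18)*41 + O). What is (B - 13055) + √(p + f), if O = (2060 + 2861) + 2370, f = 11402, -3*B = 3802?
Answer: -42967/3 + √(11402 + 2*√1423) ≈ -14215.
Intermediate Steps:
B = -3802/3 (B = -⅓*3802 = -3802/3 ≈ -1267.3)
O = 7291 (O = 4921 + 2370 = 7291)
p = 2*√1423 (p = √((-21 - 18)*41 + 7291) = √(-39*41 + 7291) = √(-1599 + 7291) = √5692 = 2*√1423 ≈ 75.445)
(B - 13055) + √(p + f) = (-3802/3 - 13055) + √(2*√1423 + 11402) = -42967/3 + √(11402 + 2*√1423)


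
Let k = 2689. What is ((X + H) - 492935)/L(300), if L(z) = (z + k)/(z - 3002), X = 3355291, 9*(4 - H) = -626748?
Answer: -3395254456/1281 ≈ -2.6505e+6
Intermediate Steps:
H = 208928/3 (H = 4 - ⅑*(-626748) = 4 + 208916/3 = 208928/3 ≈ 69643.)
L(z) = (2689 + z)/(-3002 + z) (L(z) = (z + 2689)/(z - 3002) = (2689 + z)/(-3002 + z))
((X + H) - 492935)/L(300) = ((3355291 + 208928/3) - 492935)/(((2689 + 300)/(-3002 + 300))) = (10274801/3 - 492935)/((2989/(-2702))) = 8795996/(3*((-1/2702*2989))) = 8795996/(3*(-427/386)) = (8795996/3)*(-386/427) = -3395254456/1281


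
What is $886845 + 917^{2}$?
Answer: $1727734$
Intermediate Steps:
$886845 + 917^{2} = 886845 + 840889 = 1727734$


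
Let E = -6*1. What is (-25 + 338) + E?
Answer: 307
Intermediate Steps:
E = -6
(-25 + 338) + E = (-25 + 338) - 6 = 313 - 6 = 307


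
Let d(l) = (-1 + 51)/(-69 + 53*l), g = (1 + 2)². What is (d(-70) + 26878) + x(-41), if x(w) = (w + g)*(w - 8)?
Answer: 107497384/3779 ≈ 28446.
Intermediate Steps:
g = 9 (g = 3² = 9)
x(w) = (-8 + w)*(9 + w) (x(w) = (w + 9)*(w - 8) = (9 + w)*(-8 + w) = (-8 + w)*(9 + w))
d(l) = 50/(-69 + 53*l)
(d(-70) + 26878) + x(-41) = (50/(-69 + 53*(-70)) + 26878) + (-72 - 41 + (-41)²) = (50/(-69 - 3710) + 26878) + (-72 - 41 + 1681) = (50/(-3779) + 26878) + 1568 = (50*(-1/3779) + 26878) + 1568 = (-50/3779 + 26878) + 1568 = 101571912/3779 + 1568 = 107497384/3779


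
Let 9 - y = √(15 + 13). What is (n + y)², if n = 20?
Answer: 869 - 116*√7 ≈ 562.09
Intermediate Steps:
y = 9 - 2*√7 (y = 9 - √(15 + 13) = 9 - √28 = 9 - 2*√7 ≈ 3.7085)
(n + y)² = (20 + (9 - 2*√7))² = (29 - 2*√7)²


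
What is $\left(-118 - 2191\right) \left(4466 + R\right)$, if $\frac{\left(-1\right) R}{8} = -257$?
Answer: $-15059298$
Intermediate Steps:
$R = 2056$ ($R = \left(-8\right) \left(-257\right) = 2056$)
$\left(-118 - 2191\right) \left(4466 + R\right) = \left(-118 - 2191\right) \left(4466 + 2056\right) = \left(-2309\right) 6522 = -15059298$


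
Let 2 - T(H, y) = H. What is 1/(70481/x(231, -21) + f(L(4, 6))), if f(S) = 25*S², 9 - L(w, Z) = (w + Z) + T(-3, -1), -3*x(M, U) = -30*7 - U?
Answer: 63/127181 ≈ 0.00049536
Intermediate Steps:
T(H, y) = 2 - H
x(M, U) = 70 + U/3 (x(M, U) = -(-30*7 - U)/3 = -(-210 - U)/3 = 70 + U/3)
L(w, Z) = 4 - Z - w (L(w, Z) = 9 - ((w + Z) + (2 - 1*(-3))) = 9 - ((Z + w) + (2 + 3)) = 9 - ((Z + w) + 5) = 9 - (5 + Z + w) = 9 + (-5 - Z - w) = 4 - Z - w)
1/(70481/x(231, -21) + f(L(4, 6))) = 1/(70481/(70 + (⅓)*(-21)) + 25*(4 - 1*6 - 1*4)²) = 1/(70481/(70 - 7) + 25*(4 - 6 - 4)²) = 1/(70481/63 + 25*(-6)²) = 1/(70481*(1/63) + 25*36) = 1/(70481/63 + 900) = 1/(127181/63) = 63/127181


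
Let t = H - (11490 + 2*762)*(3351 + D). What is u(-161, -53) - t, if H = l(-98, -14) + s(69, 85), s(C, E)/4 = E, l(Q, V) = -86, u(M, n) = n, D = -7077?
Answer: -48490471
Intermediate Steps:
s(C, E) = 4*E
H = 254 (H = -86 + 4*85 = -86 + 340 = 254)
t = 48490418 (t = 254 - (11490 + 2*762)*(3351 - 7077) = 254 - (11490 + 1524)*(-3726) = 254 - 13014*(-3726) = 254 - 1*(-48490164) = 254 + 48490164 = 48490418)
u(-161, -53) - t = -53 - 1*48490418 = -53 - 48490418 = -48490471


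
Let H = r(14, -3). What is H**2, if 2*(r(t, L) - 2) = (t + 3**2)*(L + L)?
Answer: 4489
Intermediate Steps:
r(t, L) = 2 + L*(9 + t) (r(t, L) = 2 + ((t + 3**2)*(L + L))/2 = 2 + ((t + 9)*(2*L))/2 = 2 + ((9 + t)*(2*L))/2 = 2 + (2*L*(9 + t))/2 = 2 + L*(9 + t))
H = -67 (H = 2 + 9*(-3) - 3*14 = 2 - 27 - 42 = -67)
H**2 = (-67)**2 = 4489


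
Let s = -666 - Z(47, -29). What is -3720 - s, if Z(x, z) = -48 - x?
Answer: -3149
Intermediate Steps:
s = -571 (s = -666 - (-48 - 1*47) = -666 - (-48 - 47) = -666 - 1*(-95) = -666 + 95 = -571)
-3720 - s = -3720 - 1*(-571) = -3720 + 571 = -3149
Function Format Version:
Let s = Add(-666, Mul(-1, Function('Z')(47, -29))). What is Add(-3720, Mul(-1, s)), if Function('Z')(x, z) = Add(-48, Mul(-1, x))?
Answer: -3149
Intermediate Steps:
s = -571 (s = Add(-666, Mul(-1, Add(-48, Mul(-1, 47)))) = Add(-666, Mul(-1, Add(-48, -47))) = Add(-666, Mul(-1, -95)) = Add(-666, 95) = -571)
Add(-3720, Mul(-1, s)) = Add(-3720, Mul(-1, -571)) = Add(-3720, 571) = -3149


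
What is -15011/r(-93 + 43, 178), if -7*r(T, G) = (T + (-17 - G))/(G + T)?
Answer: -1921408/35 ≈ -54897.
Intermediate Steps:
r(T, G) = -(-17 + T - G)/(7*(G + T)) (r(T, G) = -(T + (-17 - G))/(7*(G + T)) = -(-17 + T - G)/(7*(G + T)))
-15011/r(-93 + 43, 178) = -15011*7*(178 + (-93 + 43))/(17 + 178 - (-93 + 43)) = -15011*7*(178 - 50)/(17 + 178 - 1*(-50)) = -15011*896/(17 + 178 + 50) = -15011/((1/7)*(1/128)*245) = -15011/35/128 = -15011*128/35 = -1921408/35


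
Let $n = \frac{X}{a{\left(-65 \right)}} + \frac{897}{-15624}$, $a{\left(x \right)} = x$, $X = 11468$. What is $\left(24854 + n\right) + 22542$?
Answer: $\frac{15984749141}{338520} \approx 47220.0$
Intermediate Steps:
$n = - \frac{59744779}{338520}$ ($n = \frac{11468}{-65} + \frac{897}{-15624} = 11468 \left(- \frac{1}{65}\right) + 897 \left(- \frac{1}{15624}\right) = - \frac{11468}{65} - \frac{299}{5208} = - \frac{59744779}{338520} \approx -176.49$)
$\left(24854 + n\right) + 22542 = \left(24854 - \frac{59744779}{338520}\right) + 22542 = \frac{8353831301}{338520} + 22542 = \frac{15984749141}{338520}$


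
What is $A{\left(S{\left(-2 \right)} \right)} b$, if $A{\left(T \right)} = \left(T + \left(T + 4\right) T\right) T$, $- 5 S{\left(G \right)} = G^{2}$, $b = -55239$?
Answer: $- \frac{18560304}{125} \approx -1.4848 \cdot 10^{5}$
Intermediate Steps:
$S{\left(G \right)} = - \frac{G^{2}}{5}$
$A{\left(T \right)} = T \left(T + T \left(4 + T\right)\right)$ ($A{\left(T \right)} = \left(T + \left(4 + T\right) T\right) T = \left(T + T \left(4 + T\right)\right) T = T \left(T + T \left(4 + T\right)\right)$)
$A{\left(S{\left(-2 \right)} \right)} b = \left(- \frac{\left(-2\right)^{2}}{5}\right)^{2} \left(5 - \frac{\left(-2\right)^{2}}{5}\right) \left(-55239\right) = \left(\left(- \frac{1}{5}\right) 4\right)^{2} \left(5 - \frac{4}{5}\right) \left(-55239\right) = \left(- \frac{4}{5}\right)^{2} \left(5 - \frac{4}{5}\right) \left(-55239\right) = \frac{16}{25} \cdot \frac{21}{5} \left(-55239\right) = \frac{336}{125} \left(-55239\right) = - \frac{18560304}{125}$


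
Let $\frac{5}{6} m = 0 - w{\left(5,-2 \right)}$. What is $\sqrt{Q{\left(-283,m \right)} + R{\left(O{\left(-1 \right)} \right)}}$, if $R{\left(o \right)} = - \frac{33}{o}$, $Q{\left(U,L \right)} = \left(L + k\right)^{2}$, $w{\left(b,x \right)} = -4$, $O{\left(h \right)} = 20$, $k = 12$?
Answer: $\frac{\sqrt{28059}}{10} \approx 16.751$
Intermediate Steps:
$m = \frac{24}{5}$ ($m = \frac{6 \left(0 - -4\right)}{5} = \frac{6 \left(0 + 4\right)}{5} = \frac{6}{5} \cdot 4 = \frac{24}{5} \approx 4.8$)
$Q{\left(U,L \right)} = \left(12 + L\right)^{2}$ ($Q{\left(U,L \right)} = \left(L + 12\right)^{2} = \left(12 + L\right)^{2}$)
$\sqrt{Q{\left(-283,m \right)} + R{\left(O{\left(-1 \right)} \right)}} = \sqrt{\left(12 + \frac{24}{5}\right)^{2} - \frac{33}{20}} = \sqrt{\left(\frac{84}{5}\right)^{2} - \frac{33}{20}} = \sqrt{\frac{7056}{25} - \frac{33}{20}} = \sqrt{\frac{28059}{100}} = \frac{\sqrt{28059}}{10}$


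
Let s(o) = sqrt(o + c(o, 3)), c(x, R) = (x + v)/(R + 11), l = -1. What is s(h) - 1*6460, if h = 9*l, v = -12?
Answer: -6460 + I*sqrt(42)/2 ≈ -6460.0 + 3.2404*I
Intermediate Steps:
h = -9 (h = 9*(-1) = -9)
c(x, R) = (-12 + x)/(11 + R) (c(x, R) = (x - 12)/(R + 11) = (-12 + x)/(11 + R))
s(o) = sqrt(-6/7 + 15*o/14) (s(o) = sqrt(o + (-12 + o)/(11 + 3)) = sqrt(o + (-12 + o)/14) = sqrt(o + (-6/7 + o/14)) = sqrt(-6/7 + 15*o/14))
s(h) - 1*6460 = sqrt(-168 + 210*(-9))/14 - 1*6460 = sqrt(-168 - 1890)/14 - 6460 = sqrt(-2058)/14 - 6460 = (7*I*sqrt(42))/14 - 6460 = I*sqrt(42)/2 - 6460 = -6460 + I*sqrt(42)/2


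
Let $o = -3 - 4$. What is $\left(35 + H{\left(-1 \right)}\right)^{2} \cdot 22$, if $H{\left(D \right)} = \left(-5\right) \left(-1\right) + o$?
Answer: $23958$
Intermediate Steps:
$o = -7$
$H{\left(D \right)} = -2$ ($H{\left(D \right)} = \left(-5\right) \left(-1\right) - 7 = 5 - 7 = -2$)
$\left(35 + H{\left(-1 \right)}\right)^{2} \cdot 22 = \left(35 - 2\right)^{2} \cdot 22 = 33^{2} \cdot 22 = 1089 \cdot 22 = 23958$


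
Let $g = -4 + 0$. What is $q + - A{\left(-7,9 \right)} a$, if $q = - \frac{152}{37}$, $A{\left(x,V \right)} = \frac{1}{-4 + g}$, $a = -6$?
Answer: $- \frac{719}{148} \approx -4.8581$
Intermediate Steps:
$g = -4$
$A{\left(x,V \right)} = - \frac{1}{8}$ ($A{\left(x,V \right)} = \frac{1}{-4 - 4} = \frac{1}{-8} = - \frac{1}{8}$)
$q = - \frac{152}{37}$ ($q = \left(-152\right) \frac{1}{37} = - \frac{152}{37} \approx -4.1081$)
$q + - A{\left(-7,9 \right)} a = - \frac{152}{37} + \left(-1\right) \left(- \frac{1}{8}\right) \left(-6\right) = - \frac{152}{37} + \frac{1}{8} \left(-6\right) = - \frac{152}{37} - \frac{3}{4} = - \frac{719}{148}$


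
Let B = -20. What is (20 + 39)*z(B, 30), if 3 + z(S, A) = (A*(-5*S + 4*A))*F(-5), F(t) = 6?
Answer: 2336223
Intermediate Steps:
z(S, A) = -3 + 6*A*(-5*S + 4*A) (z(S, A) = -3 + (A*(-5*S + 4*A))*6 = -3 + 6*A*(-5*S + 4*A))
(20 + 39)*z(B, 30) = (20 + 39)*(-3 + 24*30² - 30*30*(-20)) = 59*(-3 + 24*900 + 18000) = 59*(-3 + 21600 + 18000) = 59*39597 = 2336223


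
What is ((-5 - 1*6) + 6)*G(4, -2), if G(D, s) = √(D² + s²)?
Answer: -10*√5 ≈ -22.361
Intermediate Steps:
((-5 - 1*6) + 6)*G(4, -2) = ((-5 - 1*6) + 6)*√(4² + (-2)²) = ((-5 - 6) + 6)*√(16 + 4) = (-11 + 6)*√20 = -10*√5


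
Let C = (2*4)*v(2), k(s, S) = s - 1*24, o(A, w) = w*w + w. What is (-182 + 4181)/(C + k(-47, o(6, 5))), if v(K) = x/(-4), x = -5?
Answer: -3999/61 ≈ -65.557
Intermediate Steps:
v(K) = 5/4 (v(K) = -5/(-4) = -5*(-¼) = 5/4)
o(A, w) = w + w² (o(A, w) = w² + w = w + w²)
k(s, S) = -24 + s (k(s, S) = s - 24 = -24 + s)
C = 10 (C = (2*4)*(5/4) = 8*(5/4) = 10)
(-182 + 4181)/(C + k(-47, o(6, 5))) = (-182 + 4181)/(10 + (-24 - 47)) = 3999/(10 - 71) = 3999/(-61) = 3999*(-1/61) = -3999/61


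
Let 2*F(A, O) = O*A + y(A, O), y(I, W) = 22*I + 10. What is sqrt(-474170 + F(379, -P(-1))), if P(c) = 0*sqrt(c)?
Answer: 2*I*sqrt(117499) ≈ 685.56*I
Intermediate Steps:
P(c) = 0
y(I, W) = 10 + 22*I
F(A, O) = 5 + 11*A + A*O/2 (F(A, O) = (O*A + (10 + 22*A))/2 = (A*O + (10 + 22*A))/2 = (10 + 22*A + A*O)/2 = 5 + 11*A + A*O/2)
sqrt(-474170 + F(379, -P(-1))) = sqrt(-474170 + (5 + 11*379 + (1/2)*379*(-1*0))) = sqrt(-474170 + (5 + 4169 + (1/2)*379*0)) = sqrt(-474170 + (5 + 4169 + 0)) = sqrt(-474170 + 4174) = sqrt(-469996) = 2*I*sqrt(117499)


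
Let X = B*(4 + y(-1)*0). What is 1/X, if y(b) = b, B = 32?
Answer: 1/128 ≈ 0.0078125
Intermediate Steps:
X = 128 (X = 32*(4 - 1*0) = 32*(4 + 0) = 32*4 = 128)
1/X = 1/128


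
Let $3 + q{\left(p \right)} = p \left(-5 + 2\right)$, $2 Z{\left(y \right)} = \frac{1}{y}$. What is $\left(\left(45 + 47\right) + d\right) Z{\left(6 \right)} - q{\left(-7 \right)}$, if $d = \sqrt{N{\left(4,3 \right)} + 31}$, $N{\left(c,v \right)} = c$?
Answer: $- \frac{31}{3} + \frac{\sqrt{35}}{12} \approx -9.8403$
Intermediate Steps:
$Z{\left(y \right)} = \frac{1}{2 y}$
$q{\left(p \right)} = -3 - 3 p$ ($q{\left(p \right)} = -3 + p \left(-5 + 2\right) = -3 + p \left(-3\right) = -3 - 3 p$)
$d = \sqrt{35}$ ($d = \sqrt{4 + 31} = \sqrt{35} \approx 5.9161$)
$\left(\left(45 + 47\right) + d\right) Z{\left(6 \right)} - q{\left(-7 \right)} = \left(\left(45 + 47\right) + \sqrt{35}\right) \frac{1}{2 \cdot 6} - \left(-3 - -21\right) = \left(92 + \sqrt{35}\right) \frac{1}{2} \cdot \frac{1}{6} - \left(-3 + 21\right) = \left(92 + \sqrt{35}\right) \frac{1}{12} - 18 = \left(\frac{23}{3} + \frac{\sqrt{35}}{12}\right) - 18 = - \frac{31}{3} + \frac{\sqrt{35}}{12}$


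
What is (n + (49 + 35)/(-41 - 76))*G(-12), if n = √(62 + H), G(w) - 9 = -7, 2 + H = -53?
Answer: -56/39 + 2*√7 ≈ 3.8556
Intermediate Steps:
H = -55 (H = -2 - 53 = -55)
G(w) = 2 (G(w) = 9 - 7 = 2)
n = √7 (n = √(62 - 55) = √7 ≈ 2.6458)
(n + (49 + 35)/(-41 - 76))*G(-12) = (√7 + (49 + 35)/(-41 - 76))*2 = (√7 + 84/(-117))*2 = (√7 + 84*(-1/117))*2 = (√7 - 28/39)*2 = (-28/39 + √7)*2 = -56/39 + 2*√7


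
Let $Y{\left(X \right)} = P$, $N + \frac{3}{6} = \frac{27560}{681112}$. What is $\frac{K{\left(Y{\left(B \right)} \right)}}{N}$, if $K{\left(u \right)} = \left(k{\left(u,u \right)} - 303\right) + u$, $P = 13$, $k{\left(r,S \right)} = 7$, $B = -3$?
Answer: $\frac{48188674}{78249} \approx 615.84$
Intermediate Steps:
$N = - \frac{78249}{170278}$ ($N = - \frac{1}{2} + \frac{27560}{681112} = - \frac{1}{2} + 27560 \cdot \frac{1}{681112} = - \frac{1}{2} + \frac{3445}{85139} = - \frac{78249}{170278} \approx -0.45954$)
$Y{\left(X \right)} = 13$
$K{\left(u \right)} = -296 + u$ ($K{\left(u \right)} = \left(7 - 303\right) + u = -296 + u$)
$\frac{K{\left(Y{\left(B \right)} \right)}}{N} = \frac{-296 + 13}{- \frac{78249}{170278}} = \left(-283\right) \left(- \frac{170278}{78249}\right) = \frac{48188674}{78249}$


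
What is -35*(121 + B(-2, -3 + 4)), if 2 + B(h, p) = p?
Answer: -4200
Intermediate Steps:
B(h, p) = -2 + p
-35*(121 + B(-2, -3 + 4)) = -35*(121 + (-2 + (-3 + 4))) = -35*(121 + (-2 + 1)) = -35*(121 - 1) = -35*120 = -4200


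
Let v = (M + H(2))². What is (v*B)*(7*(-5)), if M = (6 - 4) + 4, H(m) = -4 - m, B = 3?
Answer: 0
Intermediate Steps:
M = 6 (M = 2 + 4 = 6)
v = 0 (v = (6 + (-4 - 1*2))² = (6 + (-4 - 2))² = (6 - 6)² = 0² = 0)
(v*B)*(7*(-5)) = (0*3)*(7*(-5)) = 0*(-35) = 0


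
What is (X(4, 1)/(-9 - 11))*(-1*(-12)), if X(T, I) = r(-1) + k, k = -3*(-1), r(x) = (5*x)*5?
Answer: 66/5 ≈ 13.200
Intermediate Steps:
r(x) = 25*x
k = 3
X(T, I) = -22 (X(T, I) = 25*(-1) + 3 = -25 + 3 = -22)
(X(4, 1)/(-9 - 11))*(-1*(-12)) = (-22/(-9 - 11))*(-1*(-12)) = -22/(-20)*12 = -22*(-1/20)*12 = (11/10)*12 = 66/5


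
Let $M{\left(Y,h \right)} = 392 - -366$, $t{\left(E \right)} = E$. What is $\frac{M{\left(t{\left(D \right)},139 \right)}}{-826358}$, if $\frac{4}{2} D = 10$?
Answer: $- \frac{379}{413179} \approx -0.00091728$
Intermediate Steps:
$D = 5$ ($D = \frac{1}{2} \cdot 10 = 5$)
$M{\left(Y,h \right)} = 758$ ($M{\left(Y,h \right)} = 392 + 366 = 758$)
$\frac{M{\left(t{\left(D \right)},139 \right)}}{-826358} = \frac{758}{-826358} = 758 \left(- \frac{1}{826358}\right) = - \frac{379}{413179}$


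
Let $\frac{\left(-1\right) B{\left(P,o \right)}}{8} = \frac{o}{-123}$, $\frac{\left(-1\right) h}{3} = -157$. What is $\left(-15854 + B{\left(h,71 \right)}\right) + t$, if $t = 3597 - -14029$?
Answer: $\frac{218524}{123} \approx 1776.6$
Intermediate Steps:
$t = 17626$ ($t = 3597 + 14029 = 17626$)
$h = 471$ ($h = \left(-3\right) \left(-157\right) = 471$)
$B{\left(P,o \right)} = \frac{8 o}{123}$ ($B{\left(P,o \right)} = - 8 \frac{o}{-123} = - 8 o \left(- \frac{1}{123}\right) = - 8 \left(- \frac{o}{123}\right) = \frac{8 o}{123}$)
$\left(-15854 + B{\left(h,71 \right)}\right) + t = \left(-15854 + \frac{8}{123} \cdot 71\right) + 17626 = \left(-15854 + \frac{568}{123}\right) + 17626 = - \frac{1949474}{123} + 17626 = \frac{218524}{123}$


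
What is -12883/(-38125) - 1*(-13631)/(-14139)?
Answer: -337529138/539049375 ≈ -0.62616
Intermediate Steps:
-12883/(-38125) - 1*(-13631)/(-14139) = -12883*(-1/38125) + 13631*(-1/14139) = 12883/38125 - 13631/14139 = -337529138/539049375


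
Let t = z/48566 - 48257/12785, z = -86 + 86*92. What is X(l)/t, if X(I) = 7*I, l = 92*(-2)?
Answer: 28562150260/80128359 ≈ 356.46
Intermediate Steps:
l = -184
z = 7826 (z = -86 + 7912 = 7826)
t = -160256718/44351165 (t = 7826/48566 - 48257/12785 = 7826*(1/48566) - 48257*1/12785 = 559/3469 - 48257/12785 = -160256718/44351165 ≈ -3.6134)
X(l)/t = (7*(-184))/(-160256718/44351165) = -1288*(-44351165/160256718) = 28562150260/80128359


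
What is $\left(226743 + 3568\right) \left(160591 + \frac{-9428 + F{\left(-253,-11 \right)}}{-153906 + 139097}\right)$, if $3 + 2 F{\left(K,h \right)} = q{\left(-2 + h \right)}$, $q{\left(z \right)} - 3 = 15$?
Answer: $\frac{1095451949527569}{29618} \approx 3.6986 \cdot 10^{10}$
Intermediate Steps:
$q{\left(z \right)} = 18$ ($q{\left(z \right)} = 3 + 15 = 18$)
$F{\left(K,h \right)} = \frac{15}{2}$ ($F{\left(K,h \right)} = - \frac{3}{2} + \frac{1}{2} \cdot 18 = - \frac{3}{2} + 9 = \frac{15}{2}$)
$\left(226743 + 3568\right) \left(160591 + \frac{-9428 + F{\left(-253,-11 \right)}}{-153906 + 139097}\right) = \left(226743 + 3568\right) \left(160591 + \frac{-9428 + \frac{15}{2}}{-153906 + 139097}\right) = 230311 \left(160591 - \frac{18841}{2 \left(-14809\right)}\right) = 230311 \left(160591 - - \frac{18841}{29618}\right) = 230311 \left(160591 + \frac{18841}{29618}\right) = 230311 \cdot \frac{4756403079}{29618} = \frac{1095451949527569}{29618}$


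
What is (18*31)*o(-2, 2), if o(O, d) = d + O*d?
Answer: -1116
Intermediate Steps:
(18*31)*o(-2, 2) = (18*31)*(2*(1 - 2)) = 558*(2*(-1)) = 558*(-2) = -1116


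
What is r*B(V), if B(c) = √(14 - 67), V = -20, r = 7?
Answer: 7*I*√53 ≈ 50.961*I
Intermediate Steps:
B(c) = I*√53 (B(c) = √(-53) = I*√53)
r*B(V) = 7*(I*√53) = 7*I*√53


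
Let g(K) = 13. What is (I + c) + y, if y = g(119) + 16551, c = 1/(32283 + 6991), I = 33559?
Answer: 1968530703/39274 ≈ 50123.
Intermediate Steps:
c = 1/39274 ≈ 2.5462e-5
y = 16564 (y = 13 + 16551 = 16564)
(I + c) + y = (33559 + 1/39274) + 16564 = 1317996167/39274 + 16564 = 1968530703/39274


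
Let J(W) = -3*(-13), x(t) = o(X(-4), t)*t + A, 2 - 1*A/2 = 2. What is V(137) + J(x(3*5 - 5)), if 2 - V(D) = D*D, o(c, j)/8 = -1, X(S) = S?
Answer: -18728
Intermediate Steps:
A = 0 (A = 4 - 2*2 = 4 - 4 = 0)
o(c, j) = -8 (o(c, j) = 8*(-1) = -8)
V(D) = 2 - D² (V(D) = 2 - D*D = 2 - D²)
x(t) = -8*t (x(t) = -8*t + 0 = -8*t)
J(W) = 39
V(137) + J(x(3*5 - 5)) = (2 - 1*137²) + 39 = (2 - 1*18769) + 39 = (2 - 18769) + 39 = -18767 + 39 = -18728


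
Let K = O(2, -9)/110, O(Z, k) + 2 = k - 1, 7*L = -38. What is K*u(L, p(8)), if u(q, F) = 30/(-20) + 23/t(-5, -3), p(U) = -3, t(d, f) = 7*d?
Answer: 453/1925 ≈ 0.23532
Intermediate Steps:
L = -38/7 (L = (⅐)*(-38) = -38/7 ≈ -5.4286)
O(Z, k) = -3 + k (O(Z, k) = -2 + (k - 1) = -2 + (-1 + k) = -3 + k)
u(q, F) = -151/70 (u(q, F) = 30/(-20) + 23/((7*(-5))) = 30*(-1/20) + 23/(-35) = -3/2 + 23*(-1/35) = -3/2 - 23/35 = -151/70)
K = -6/55 (K = (-3 - 9)/110 = -12*1/110 = -6/55 ≈ -0.10909)
K*u(L, p(8)) = -6/55*(-151/70) = 453/1925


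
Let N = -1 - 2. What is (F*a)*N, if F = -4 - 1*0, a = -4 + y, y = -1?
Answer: -60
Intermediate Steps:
a = -5 (a = -4 - 1 = -5)
F = -4 (F = -4 + 0 = -4)
N = -3
(F*a)*N = -4*(-5)*(-3) = 20*(-3) = -60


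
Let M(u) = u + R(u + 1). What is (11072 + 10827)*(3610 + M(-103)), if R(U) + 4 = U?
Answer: 74478499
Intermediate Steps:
R(U) = -4 + U
M(u) = -3 + 2*u (M(u) = u + (-4 + (u + 1)) = u + (-4 + (1 + u)) = u + (-3 + u) = -3 + 2*u)
(11072 + 10827)*(3610 + M(-103)) = (11072 + 10827)*(3610 + (-3 + 2*(-103))) = 21899*(3610 + (-3 - 206)) = 21899*(3610 - 209) = 21899*3401 = 74478499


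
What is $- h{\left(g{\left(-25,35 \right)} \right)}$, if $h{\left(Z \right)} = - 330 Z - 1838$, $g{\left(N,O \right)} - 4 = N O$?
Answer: $-285592$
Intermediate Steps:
$g{\left(N,O \right)} = 4 + N O$
$h{\left(Z \right)} = -1838 - 330 Z$
$- h{\left(g{\left(-25,35 \right)} \right)} = - (-1838 - 330 \left(4 - 875\right)) = - (-1838 - -287430) = - (-1838 + 287430) = \left(-1\right) 285592 = -285592$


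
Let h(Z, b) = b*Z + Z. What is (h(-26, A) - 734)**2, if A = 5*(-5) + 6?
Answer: 70756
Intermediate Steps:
A = -19 (A = -25 + 6 = -19)
h(Z, b) = Z + Z*b (h(Z, b) = Z*b + Z = Z + Z*b)
(h(-26, A) - 734)**2 = (-26*(1 - 19) - 734)**2 = (-26*(-18) - 734)**2 = (468 - 734)**2 = (-266)**2 = 70756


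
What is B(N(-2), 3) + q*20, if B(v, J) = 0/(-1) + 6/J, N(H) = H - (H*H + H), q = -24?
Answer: -478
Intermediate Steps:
N(H) = -H² (N(H) = H - (H² + H) = H - (H + H²) = H + (-H - H²) = -H²)
B(v, J) = 6/J (B(v, J) = 0*(-1) + 6/J = 0 + 6/J = 6/J)
B(N(-2), 3) + q*20 = 6/3 - 24*20 = 6*(⅓) - 480 = 2 - 480 = -478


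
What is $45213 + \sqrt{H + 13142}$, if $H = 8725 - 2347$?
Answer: $45213 + 8 \sqrt{305} \approx 45353.0$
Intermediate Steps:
$H = 6378$
$45213 + \sqrt{H + 13142} = 45213 + \sqrt{6378 + 13142} = 45213 + \sqrt{19520} = 45213 + 8 \sqrt{305}$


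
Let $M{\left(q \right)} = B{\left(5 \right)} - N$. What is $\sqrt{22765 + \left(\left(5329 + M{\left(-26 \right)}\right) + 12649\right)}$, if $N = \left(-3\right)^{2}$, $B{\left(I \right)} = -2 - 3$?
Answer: $13 \sqrt{241} \approx 201.81$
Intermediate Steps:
$B{\left(I \right)} = -5$
$N = 9$
$M{\left(q \right)} = -14$ ($M{\left(q \right)} = -5 - 9 = -14$)
$\sqrt{22765 + \left(\left(5329 + M{\left(-26 \right)}\right) + 12649\right)} = \sqrt{22765 + \left(\left(5329 - 14\right) + 12649\right)} = \sqrt{22765 + \left(5315 + 12649\right)} = \sqrt{22765 + 17964} = \sqrt{40729} = 13 \sqrt{241}$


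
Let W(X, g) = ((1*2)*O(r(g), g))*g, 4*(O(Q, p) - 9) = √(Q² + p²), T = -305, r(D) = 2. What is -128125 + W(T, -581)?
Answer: -138583 - 581*√337565/2 ≈ -3.0736e+5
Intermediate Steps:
O(Q, p) = 9 + √(Q² + p²)/4
W(X, g) = g*(18 + √(4 + g²)/2) (W(X, g) = ((1*2)*(9 + √(2² + g²)/4))*g = (2*(9 + √(4 + g²)/4))*g = (18 + √(4 + g²)/2)*g = g*(18 + √(4 + g²)/2))
-128125 + W(T, -581) = -128125 + (½)*(-581)*(36 + √(4 + (-581)²)) = -128125 + (½)*(-581)*(36 + √(4 + 337561)) = -128125 + (½)*(-581)*(36 + √337565) = -128125 + (-10458 - 581*√337565/2) = -138583 - 581*√337565/2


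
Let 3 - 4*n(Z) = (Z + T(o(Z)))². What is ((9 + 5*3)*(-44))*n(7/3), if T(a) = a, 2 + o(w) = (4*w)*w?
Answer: 3463504/27 ≈ 1.2828e+5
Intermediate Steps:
o(w) = -2 + 4*w² (o(w) = -2 + (4*w)*w = -2 + 4*w²)
n(Z) = ¾ - (-2 + Z + 4*Z²)²/4 (n(Z) = ¾ - (Z + (-2 + 4*Z²))²/4 = ¾ - (-2 + Z + 4*Z²)²/4)
((9 + 5*3)*(-44))*n(7/3) = ((9 + 5*3)*(-44))*(¾ - (-2 + 7/3 + 4*(7/3)²)²/4) = ((9 + 15)*(-44))*(¾ - (-2 + 7*(⅓) + 4*(7*(⅓))²)²/4) = (24*(-44))*(¾ - (-2 + 7/3 + 4*(7/3)²)²/4) = -1056*(¾ - (-2 + 7/3 + 4*(49/9))²/4) = -1056*(¾ - (-2 + 7/3 + 196/9)²/4) = -1056*(¾ - (199/9)²/4) = -1056*(¾ - ¼*39601/81) = -1056*(¾ - 39601/324) = -1056*(-19679/162) = 3463504/27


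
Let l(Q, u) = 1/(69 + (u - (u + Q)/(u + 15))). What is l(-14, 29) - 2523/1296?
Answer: -3594769/1856304 ≈ -1.9365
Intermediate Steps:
l(Q, u) = 1/(69 + u - (Q + u)/(15 + u)) (l(Q, u) = 1/(69 + (u - (Q + u)/(15 + u))) = 1/(69 + u - (Q + u)/(15 + u)))
l(-14, 29) - 2523/1296 = (15 + 29)/(1035 + 29² - 1*(-14) + 83*29) - 2523/1296 = 44/(1035 + 841 + 14 + 2407) - 2523/1296 = 44/4297 - 1*841/432 = (1/4297)*44 - 841/432 = 44/4297 - 841/432 = -3594769/1856304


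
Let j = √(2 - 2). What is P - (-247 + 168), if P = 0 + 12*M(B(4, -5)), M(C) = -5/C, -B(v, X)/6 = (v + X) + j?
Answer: 69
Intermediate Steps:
j = 0 (j = √0 = 0)
B(v, X) = -6*X - 6*v (B(v, X) = -6*((v + X) + 0) = -6*((X + v) + 0) = -6*(X + v) = -6*X - 6*v)
P = -10 (P = 0 + 12*(-5/(-6*(-5) - 6*4)) = 0 + 12*(-5/(30 - 24)) = 0 + 12*(-5/6) = 0 + 12*(-5*⅙) = 0 + 12*(-⅚) = 0 - 10 = -10)
P - (-247 + 168) = -10 - (-247 + 168) = -10 - 1*(-79) = -10 + 79 = 69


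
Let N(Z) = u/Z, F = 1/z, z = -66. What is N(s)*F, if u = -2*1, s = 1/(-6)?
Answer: -2/11 ≈ -0.18182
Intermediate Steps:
s = -⅙ ≈ -0.16667
u = -2
F = -1/66 (F = 1/(-66) = -1/66 ≈ -0.015152)
N(Z) = -2/Z
N(s)*F = -2/(-⅙)*(-1/66) = -2*(-6)*(-1/66) = 12*(-1/66) = -2/11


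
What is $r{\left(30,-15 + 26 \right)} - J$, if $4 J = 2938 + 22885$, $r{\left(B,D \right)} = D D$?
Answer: $- \frac{25339}{4} \approx -6334.8$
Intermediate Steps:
$r{\left(B,D \right)} = D^{2}$
$J = \frac{25823}{4}$ ($J = \frac{2938 + 22885}{4} = \frac{1}{4} \cdot 25823 = \frac{25823}{4} \approx 6455.8$)
$r{\left(30,-15 + 26 \right)} - J = \left(-15 + 26\right)^{2} - \frac{25823}{4} = 11^{2} - \frac{25823}{4} = 121 - \frac{25823}{4} = - \frac{25339}{4}$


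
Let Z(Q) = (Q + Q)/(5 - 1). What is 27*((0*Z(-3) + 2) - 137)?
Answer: -3645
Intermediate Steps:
Z(Q) = Q/2 (Z(Q) = (2*Q)/4 = (2*Q)*(¼) = Q/2)
27*((0*Z(-3) + 2) - 137) = 27*((0*((½)*(-3)) + 2) - 137) = 27*((0*(-3/2) + 2) - 137) = 27*((0 + 2) - 137) = 27*(2 - 137) = 27*(-135) = -3645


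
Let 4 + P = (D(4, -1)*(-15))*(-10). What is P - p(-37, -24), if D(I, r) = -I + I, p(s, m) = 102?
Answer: -106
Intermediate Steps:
D(I, r) = 0
P = -4 (P = -4 + (0*(-15))*(-10) = -4 + 0*(-10) = -4 + 0 = -4)
P - p(-37, -24) = -4 - 1*102 = -4 - 102 = -106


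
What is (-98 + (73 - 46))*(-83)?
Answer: 5893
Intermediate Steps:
(-98 + (73 - 46))*(-83) = (-98 + 27)*(-83) = -71*(-83) = 5893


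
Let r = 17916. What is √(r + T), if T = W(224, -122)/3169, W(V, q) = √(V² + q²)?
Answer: √(179922522876 + 6338*√16265)/3169 ≈ 133.85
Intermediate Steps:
T = 2*√16265/3169 (T = √(224² + (-122)²)/3169 = √(50176 + 14884)*(1/3169) = √65060*(1/3169) = (2*√16265)*(1/3169) = 2*√16265/3169 ≈ 0.080489)
√(r + T) = √(17916 + 2*√16265/3169)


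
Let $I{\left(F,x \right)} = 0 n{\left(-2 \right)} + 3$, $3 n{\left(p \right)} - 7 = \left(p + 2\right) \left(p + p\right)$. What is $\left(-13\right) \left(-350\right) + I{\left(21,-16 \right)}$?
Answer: $4553$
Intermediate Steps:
$n{\left(p \right)} = \frac{7}{3} + \frac{2 p \left(2 + p\right)}{3}$ ($n{\left(p \right)} = \frac{7}{3} + \frac{\left(p + 2\right) \left(p + p\right)}{3} = \frac{7}{3} + \frac{\left(2 + p\right) 2 p}{3} = \frac{7}{3} + \frac{2 p \left(2 + p\right)}{3}$)
$I{\left(F,x \right)} = 3$ ($I{\left(F,x \right)} = 0 \left(\frac{7}{3} + \frac{2 \left(-2\right)^{2}}{3} + \frac{4}{3} \left(-2\right)\right) + 3 = 0 \left(\frac{7}{3} + \frac{2}{3} \cdot 4 - \frac{8}{3}\right) + 3 = 0 \left(\frac{7}{3} + \frac{8}{3} - \frac{8}{3}\right) + 3 = 0 \cdot \frac{7}{3} + 3 = 0 + 3 = 3$)
$\left(-13\right) \left(-350\right) + I{\left(21,-16 \right)} = \left(-13\right) \left(-350\right) + 3 = 4550 + 3 = 4553$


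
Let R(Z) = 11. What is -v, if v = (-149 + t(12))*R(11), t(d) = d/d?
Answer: 1628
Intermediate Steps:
t(d) = 1
v = -1628 (v = (-149 + 1)*11 = -148*11 = -1628)
-v = -1*(-1628) = 1628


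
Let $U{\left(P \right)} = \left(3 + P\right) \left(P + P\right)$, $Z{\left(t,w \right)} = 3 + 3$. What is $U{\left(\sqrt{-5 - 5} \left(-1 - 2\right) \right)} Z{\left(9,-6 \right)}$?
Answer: $-1080 - 108 i \sqrt{10} \approx -1080.0 - 341.53 i$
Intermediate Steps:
$Z{\left(t,w \right)} = 6$
$U{\left(P \right)} = 2 P \left(3 + P\right)$ ($U{\left(P \right)} = \left(3 + P\right) 2 P = 2 P \left(3 + P\right)$)
$U{\left(\sqrt{-5 - 5} \left(-1 - 2\right) \right)} Z{\left(9,-6 \right)} = 2 \sqrt{-5 - 5} \left(-1 - 2\right) \left(3 + \sqrt{-5 - 5} \left(-1 - 2\right)\right) 6 = 2 \sqrt{-10} \left(-3\right) \left(3 + \sqrt{-10} \left(-3\right)\right) 6 = 2 i \sqrt{10} \left(-3\right) \left(3 + i \sqrt{10} \left(-3\right)\right) 6 = 2 \left(- 3 i \sqrt{10}\right) \left(3 - 3 i \sqrt{10}\right) 6 = - 6 i \sqrt{10} \left(3 - 3 i \sqrt{10}\right) 6 = - 36 i \sqrt{10} \left(3 - 3 i \sqrt{10}\right)$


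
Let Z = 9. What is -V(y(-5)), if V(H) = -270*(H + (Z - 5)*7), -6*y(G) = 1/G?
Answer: 7569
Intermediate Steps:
y(G) = -1/(6*G)
V(H) = -7560 - 270*H (V(H) = -270*(H + (9 - 5)*7) = -270*(H + 4*7) = -270*(H + 28) = -270*(28 + H) = -7560 - 270*H)
-V(y(-5)) = -(-7560 - (-45)/(-5)) = -(-7560 - (-45)*(-1)/5) = -(-7560 - 270*1/30) = -(-7560 - 9) = -1*(-7569) = 7569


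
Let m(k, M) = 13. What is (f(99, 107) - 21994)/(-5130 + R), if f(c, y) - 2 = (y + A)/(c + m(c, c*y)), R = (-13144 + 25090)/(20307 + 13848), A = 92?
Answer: 2549106675/594629056 ≈ 4.2869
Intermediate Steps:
R = 362/1035 (R = 11946/34155 = 11946*(1/34155) = 362/1035 ≈ 0.34976)
f(c, y) = 2 + (92 + y)/(13 + c) (f(c, y) = 2 + (y + 92)/(c + 13) = 2 + (92 + y)/(13 + c))
(f(99, 107) - 21994)/(-5130 + R) = ((118 + 107 + 2*99)/(13 + 99) - 21994)/(-5130 + 362/1035) = ((118 + 107 + 198)/112 - 21994)/(-5309188/1035) = ((1/112)*423 - 21994)*(-1035/5309188) = (423/112 - 21994)*(-1035/5309188) = -2462905/112*(-1035/5309188) = 2549106675/594629056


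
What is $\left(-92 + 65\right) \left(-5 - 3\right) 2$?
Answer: $432$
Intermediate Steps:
$\left(-92 + 65\right) \left(-5 - 3\right) 2 = - 27 \left(\left(-8\right) 2\right) = \left(-27\right) \left(-16\right) = 432$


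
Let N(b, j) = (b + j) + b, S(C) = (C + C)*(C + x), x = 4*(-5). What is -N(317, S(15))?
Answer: -484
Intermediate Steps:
x = -20
S(C) = 2*C*(-20 + C) (S(C) = (C + C)*(C - 20) = (2*C)*(-20 + C) = 2*C*(-20 + C))
N(b, j) = j + 2*b
-N(317, S(15)) = -(2*15*(-20 + 15) + 2*317) = -(2*15*(-5) + 634) = -(-150 + 634) = -1*484 = -484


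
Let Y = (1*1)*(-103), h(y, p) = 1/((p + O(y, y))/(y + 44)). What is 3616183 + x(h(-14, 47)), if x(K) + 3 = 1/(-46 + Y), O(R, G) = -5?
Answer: 538810819/149 ≈ 3.6162e+6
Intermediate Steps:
h(y, p) = (44 + y)/(-5 + p) (h(y, p) = 1/((p - 5)/(y + 44)) = 1/((-5 + p)/(44 + y)) = (44 + y)/(-5 + p))
Y = -103 (Y = 1*(-103) = -103)
x(K) = -448/149 (x(K) = -3 + 1/(-46 - 103) = -3 + 1/(-149) = -3 - 1/149 = -448/149)
3616183 + x(h(-14, 47)) = 3616183 - 448/149 = 538810819/149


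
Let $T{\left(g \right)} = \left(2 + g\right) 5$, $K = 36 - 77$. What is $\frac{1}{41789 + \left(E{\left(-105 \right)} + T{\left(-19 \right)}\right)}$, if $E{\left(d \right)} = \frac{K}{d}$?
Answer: $\frac{105}{4378961} \approx 2.3978 \cdot 10^{-5}$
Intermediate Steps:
$K = -41$ ($K = 36 - 77 = -41$)
$T{\left(g \right)} = 10 + 5 g$
$E{\left(d \right)} = - \frac{41}{d}$
$\frac{1}{41789 + \left(E{\left(-105 \right)} + T{\left(-19 \right)}\right)} = \frac{1}{41789 + \left(- \frac{41}{-105} + \left(10 + 5 \left(-19\right)\right)\right)} = \frac{1}{41789 + \left(\left(-41\right) \left(- \frac{1}{105}\right) + \left(10 - 95\right)\right)} = \frac{1}{41789 + \left(\frac{41}{105} - 85\right)} = \frac{1}{41789 - \frac{8884}{105}} = \frac{1}{\frac{4378961}{105}} = \frac{105}{4378961}$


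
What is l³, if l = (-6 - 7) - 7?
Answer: -8000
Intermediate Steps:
l = -20 (l = -13 - 7 = -20)
l³ = (-20)³ = -8000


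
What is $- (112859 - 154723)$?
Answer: $41864$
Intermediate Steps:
$- (112859 - 154723) = \left(-1\right) \left(-41864\right) = 41864$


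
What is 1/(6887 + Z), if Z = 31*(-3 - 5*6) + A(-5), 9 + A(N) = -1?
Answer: 1/5854 ≈ 0.00017082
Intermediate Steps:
A(N) = -10 (A(N) = -9 - 1 = -10)
Z = -1033 (Z = 31*(-3 - 5*6) - 10 = 31*(-3 - 30) - 10 = 31*(-33) - 10 = -1023 - 10 = -1033)
1/(6887 + Z) = 1/(6887 - 1033) = 1/5854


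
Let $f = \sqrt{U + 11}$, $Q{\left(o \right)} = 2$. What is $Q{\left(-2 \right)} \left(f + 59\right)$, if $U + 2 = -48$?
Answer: $118 + 2 i \sqrt{39} \approx 118.0 + 12.49 i$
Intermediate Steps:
$U = -50$ ($U = -2 - 48 = -50$)
$f = i \sqrt{39}$ ($f = \sqrt{-50 + 11} = \sqrt{-39} = i \sqrt{39} \approx 6.245 i$)
$Q{\left(-2 \right)} \left(f + 59\right) = 2 \left(i \sqrt{39} + 59\right) = 2 \left(59 + i \sqrt{39}\right) = 118 + 2 i \sqrt{39}$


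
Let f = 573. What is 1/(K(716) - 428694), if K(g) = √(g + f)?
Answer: -428694/183778544347 - √1289/183778544347 ≈ -2.3329e-6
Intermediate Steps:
K(g) = √(573 + g) (K(g) = √(g + 573) = √(573 + g))
1/(K(716) - 428694) = 1/(√(573 + 716) - 428694) = 1/(√1289 - 428694) = 1/(-428694 + √1289)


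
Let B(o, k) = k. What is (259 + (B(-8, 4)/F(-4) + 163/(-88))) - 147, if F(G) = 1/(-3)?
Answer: 8637/88 ≈ 98.148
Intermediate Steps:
F(G) = -1/3
(259 + (B(-8, 4)/F(-4) + 163/(-88))) - 147 = (259 + (4/(-1/3) + 163/(-88))) - 147 = (259 + (4*(-3) + 163*(-1/88))) - 147 = (259 + (-12 - 163/88)) - 147 = (259 - 1219/88) - 147 = 21573/88 - 147 = 8637/88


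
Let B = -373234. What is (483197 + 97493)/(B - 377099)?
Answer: -580690/750333 ≈ -0.77391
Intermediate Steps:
(483197 + 97493)/(B - 377099) = (483197 + 97493)/(-373234 - 377099) = 580690/(-750333) = 580690*(-1/750333) = -580690/750333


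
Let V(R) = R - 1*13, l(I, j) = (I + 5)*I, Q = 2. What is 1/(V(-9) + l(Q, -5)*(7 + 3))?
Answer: 1/118 ≈ 0.0084746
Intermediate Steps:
l(I, j) = I*(5 + I) (l(I, j) = (5 + I)*I = I*(5 + I))
V(R) = -13 + R (V(R) = R - 13 = -13 + R)
1/(V(-9) + l(Q, -5)*(7 + 3)) = 1/((-13 - 9) + (2*(5 + 2))*(7 + 3)) = 1/(-22 + (2*7)*10) = 1/(-22 + 14*10) = 1/(-22 + 140) = 1/118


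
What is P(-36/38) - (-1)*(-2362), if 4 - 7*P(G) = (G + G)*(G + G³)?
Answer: -2154650010/912247 ≈ -2361.9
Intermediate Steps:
P(G) = 4/7 - 2*G*(G + G³)/7 (P(G) = 4/7 - (G + G)*(G + G³)/7 = 4/7 - 2*G*(G + G³)/7)
P(-36/38) - (-1)*(-2362) = (4/7 - 2*(-36/38)²/7 - 2*(-36/38)⁴/7) - (-1)*(-2362) = (4/7 - 2*(-36*1/38)²/7 - 2*(-36*1/38)⁴/7) - 1*2362 = (4/7 - 2*(-18/19)²/7 - 2*(-18/19)⁴/7) - 2362 = (4/7 - 2/7*324/361 - 2/7*104976/130321) - 2362 = (4/7 - 648/2527 - 209952/912247) - 2362 = 77404/912247 - 2362 = -2154650010/912247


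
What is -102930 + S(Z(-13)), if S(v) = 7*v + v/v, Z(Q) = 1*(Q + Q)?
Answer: -103111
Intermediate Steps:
Z(Q) = 2*Q (Z(Q) = 1*(2*Q) = 2*Q)
S(v) = 1 + 7*v (S(v) = 7*v + 1 = 1 + 7*v)
-102930 + S(Z(-13)) = -102930 + (1 + 7*(2*(-13))) = -102930 + (1 + 7*(-26)) = -102930 + (1 - 182) = -102930 - 181 = -103111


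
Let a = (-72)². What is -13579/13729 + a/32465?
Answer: -369671099/445711985 ≈ -0.82939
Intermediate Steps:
a = 5184
-13579/13729 + a/32465 = -13579/13729 + 5184/32465 = -369671099/445711985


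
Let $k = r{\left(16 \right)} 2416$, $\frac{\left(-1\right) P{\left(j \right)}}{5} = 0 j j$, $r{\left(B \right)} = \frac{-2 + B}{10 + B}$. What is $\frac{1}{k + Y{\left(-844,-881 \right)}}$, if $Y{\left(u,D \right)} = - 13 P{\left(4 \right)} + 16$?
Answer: $\frac{13}{17120} \approx 0.00075935$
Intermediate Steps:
$r{\left(B \right)} = \frac{-2 + B}{10 + B}$
$P{\left(j \right)} = 0$ ($P{\left(j \right)} = - 5 \cdot 0 j j = - 5 \cdot 0 j = \left(-5\right) 0 = 0$)
$Y{\left(u,D \right)} = 16$ ($Y{\left(u,D \right)} = \left(-13\right) 0 + 16 = 0 + 16 = 16$)
$k = \frac{16912}{13}$ ($k = \frac{-2 + 16}{10 + 16} \cdot 2416 = \frac{1}{26} \cdot 14 \cdot 2416 = \frac{7}{13} \cdot 2416 = \frac{16912}{13} \approx 1300.9$)
$\frac{1}{k + Y{\left(-844,-881 \right)}} = \frac{1}{\frac{16912}{13} + 16} = \frac{1}{\frac{17120}{13}} = \frac{13}{17120}$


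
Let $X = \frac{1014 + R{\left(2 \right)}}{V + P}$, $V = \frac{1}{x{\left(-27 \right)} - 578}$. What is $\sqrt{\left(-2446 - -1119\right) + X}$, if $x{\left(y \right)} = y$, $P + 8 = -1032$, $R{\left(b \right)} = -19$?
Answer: $\frac{3 i \sqrt{58414440716678}}{629201} \approx 36.441 i$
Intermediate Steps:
$P = -1040$ ($P = -8 - 1032 = -1040$)
$V = - \frac{1}{605}$ ($V = \frac{1}{-27 - 578} = \frac{1}{-605} = - \frac{1}{605} \approx -0.0016529$)
$X = - \frac{601975}{629201}$ ($X = \frac{1014 - 19}{- \frac{1}{605} - 1040} = \frac{995}{- \frac{629201}{605}} = 995 \left(- \frac{605}{629201}\right) = - \frac{601975}{629201} \approx -0.95673$)
$\sqrt{\left(-2446 - -1119\right) + X} = \sqrt{\left(-2446 - -1119\right) - \frac{601975}{629201}} = \sqrt{\left(-2446 + 1119\right) - \frac{601975}{629201}} = \sqrt{-1327 - \frac{601975}{629201}} = \sqrt{- \frac{835551702}{629201}} = \frac{3 i \sqrt{58414440716678}}{629201}$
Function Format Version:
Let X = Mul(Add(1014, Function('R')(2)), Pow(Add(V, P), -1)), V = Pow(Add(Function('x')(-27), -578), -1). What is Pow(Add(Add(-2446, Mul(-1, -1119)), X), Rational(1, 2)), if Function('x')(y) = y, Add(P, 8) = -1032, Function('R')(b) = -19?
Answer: Mul(Rational(3, 629201), I, Pow(58414440716678, Rational(1, 2))) ≈ Mul(36.441, I)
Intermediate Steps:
P = -1040 (P = Add(-8, -1032) = -1040)
V = Rational(-1, 605) (V = Pow(Add(-27, -578), -1) = Pow(-605, -1) = Rational(-1, 605) ≈ -0.0016529)
X = Rational(-601975, 629201) (X = Mul(Add(1014, -19), Pow(Add(Rational(-1, 605), -1040), -1)) = Mul(995, Pow(Rational(-629201, 605), -1)) = Mul(995, Rational(-605, 629201)) = Rational(-601975, 629201) ≈ -0.95673)
Pow(Add(Add(-2446, Mul(-1, -1119)), X), Rational(1, 2)) = Pow(Add(Add(-2446, Mul(-1, -1119)), Rational(-601975, 629201)), Rational(1, 2)) = Pow(Add(Add(-2446, 1119), Rational(-601975, 629201)), Rational(1, 2)) = Pow(Add(-1327, Rational(-601975, 629201)), Rational(1, 2)) = Pow(Rational(-835551702, 629201), Rational(1, 2)) = Mul(Rational(3, 629201), I, Pow(58414440716678, Rational(1, 2)))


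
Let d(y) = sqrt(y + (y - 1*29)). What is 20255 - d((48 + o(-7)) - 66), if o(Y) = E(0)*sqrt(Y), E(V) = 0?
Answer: 20255 - I*sqrt(65) ≈ 20255.0 - 8.0623*I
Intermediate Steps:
o(Y) = 0 (o(Y) = 0*sqrt(Y) = 0)
d(y) = sqrt(-29 + 2*y) (d(y) = sqrt(y + (y - 29)) = sqrt(y + (-29 + y)) = sqrt(-29 + 2*y))
20255 - d((48 + o(-7)) - 66) = 20255 - sqrt(-29 + 2*((48 + 0) - 66)) = 20255 - sqrt(-29 + 2*(48 - 66)) = 20255 - sqrt(-29 + 2*(-18)) = 20255 - sqrt(-29 - 36) = 20255 - sqrt(-65) = 20255 - I*sqrt(65)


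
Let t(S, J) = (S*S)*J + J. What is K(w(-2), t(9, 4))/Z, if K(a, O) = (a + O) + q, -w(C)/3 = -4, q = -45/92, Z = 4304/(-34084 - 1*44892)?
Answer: -38543990/6187 ≈ -6229.8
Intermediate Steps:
Z = -269/4936 (Z = 4304/(-34084 - 44892) = 4304/(-78976) = 4304*(-1/78976) = -269/4936 ≈ -0.054498)
t(S, J) = J + J*S**2 (t(S, J) = S**2*J + J = J*S**2 + J = J + J*S**2)
q = -45/92 (q = -45*1/92 = -45/92 ≈ -0.48913)
w(C) = 12 (w(C) = -3*(-4) = 12)
K(a, O) = -45/92 + O + a (K(a, O) = (a + O) - 45/92 = (O + a) - 45/92 = -45/92 + O + a)
K(w(-2), t(9, 4))/Z = (-45/92 + 4*(1 + 9**2) + 12)/(-269/4936) = (-45/92 + 4*(1 + 81) + 12)*(-4936/269) = (-45/92 + 4*82 + 12)*(-4936/269) = (-45/92 + 328 + 12)*(-4936/269) = (31235/92)*(-4936/269) = -38543990/6187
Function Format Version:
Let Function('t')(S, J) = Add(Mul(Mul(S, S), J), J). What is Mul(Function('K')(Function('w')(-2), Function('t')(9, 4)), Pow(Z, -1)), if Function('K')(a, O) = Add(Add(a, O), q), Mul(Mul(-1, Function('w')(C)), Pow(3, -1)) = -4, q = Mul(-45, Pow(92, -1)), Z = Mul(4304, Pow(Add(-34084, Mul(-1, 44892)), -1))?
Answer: Rational(-38543990, 6187) ≈ -6229.8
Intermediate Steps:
Z = Rational(-269, 4936) (Z = Mul(4304, Pow(Add(-34084, -44892), -1)) = Mul(4304, Pow(-78976, -1)) = Mul(4304, Rational(-1, 78976)) = Rational(-269, 4936) ≈ -0.054498)
Function('t')(S, J) = Add(J, Mul(J, Pow(S, 2))) (Function('t')(S, J) = Add(Mul(Pow(S, 2), J), J) = Add(Mul(J, Pow(S, 2)), J) = Add(J, Mul(J, Pow(S, 2))))
q = Rational(-45, 92) (q = Mul(-45, Rational(1, 92)) = Rational(-45, 92) ≈ -0.48913)
Function('w')(C) = 12 (Function('w')(C) = Mul(-3, -4) = 12)
Function('K')(a, O) = Add(Rational(-45, 92), O, a) (Function('K')(a, O) = Add(Add(a, O), Rational(-45, 92)) = Add(Add(O, a), Rational(-45, 92)) = Add(Rational(-45, 92), O, a))
Mul(Function('K')(Function('w')(-2), Function('t')(9, 4)), Pow(Z, -1)) = Mul(Add(Rational(-45, 92), Mul(4, Add(1, Pow(9, 2))), 12), Pow(Rational(-269, 4936), -1)) = Mul(Add(Rational(-45, 92), Mul(4, Add(1, 81)), 12), Rational(-4936, 269)) = Mul(Add(Rational(-45, 92), Mul(4, 82), 12), Rational(-4936, 269)) = Mul(Add(Rational(-45, 92), 328, 12), Rational(-4936, 269)) = Mul(Rational(31235, 92), Rational(-4936, 269)) = Rational(-38543990, 6187)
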